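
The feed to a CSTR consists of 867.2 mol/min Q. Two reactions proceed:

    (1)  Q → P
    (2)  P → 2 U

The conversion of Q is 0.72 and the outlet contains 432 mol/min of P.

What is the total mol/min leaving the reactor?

1060 mol/min

Conversion of Q: Q consumed = 1ξ₁ = 0.72 × 867.2 → ξ₁ = 624.4 mol/min.
P balance: n_P = 0 + 1ξ₁ − 1ξ₂ = 432 → ξ₂ = (1·624.4 − 432)/1 = 192.4 mol/min.
Outlet amounts (n = n₀ + Σ ν·ξ):
  Q: 867.2 − 1(624.4) = 242.8
  P: 0 + 1(624.4) − 1(192.4) = 432
  U: 0 + 2(192.4) = 384.8
Total out = 242.8 + 432 + 384.8 = 1060 mol/min.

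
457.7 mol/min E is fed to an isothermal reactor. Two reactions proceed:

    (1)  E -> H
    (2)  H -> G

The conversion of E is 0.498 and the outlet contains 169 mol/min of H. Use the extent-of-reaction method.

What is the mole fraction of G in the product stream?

Conversion of E: E consumed = 1ξ₁ = 0.498 × 457.7 → ξ₁ = 227.9 mol/min.
H balance: n_H = 0 + 1ξ₁ − 1ξ₂ = 169 → ξ₂ = (1·227.9 − 169)/1 = 58.93 mol/min.
Outlet amounts (n = n₀ + Σ ν·ξ):
  E: 457.7 − 1(227.9) = 229.8
  H: 0 + 1(227.9) − 1(58.93) = 169
  G: 0 + 1(58.93) = 58.93
Total out = 457.7 mol/min; y_G = 58.93 / 457.7 = 0.1288.

0.129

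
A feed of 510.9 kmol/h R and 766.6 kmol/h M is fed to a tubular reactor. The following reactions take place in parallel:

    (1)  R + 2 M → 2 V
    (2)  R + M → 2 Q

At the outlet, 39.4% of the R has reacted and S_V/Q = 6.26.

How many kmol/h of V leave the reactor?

Conversion of R: R consumed = 0.394 × 510.9 = 201.3 kmol/h = 1ξ₁ + 1ξ₂.
Selectivity: 2ξ₁ / (2ξ₂) = 6.26 → ξ₁ = 6.26 ξ₂.
Substitute: (1·6.26 + 1) ξ₂ = 201.3 → ξ₂ = 27.73 kmol/h, ξ₁ = 173.6 kmol/h.
Outlet amounts (n = n₀ + Σ ν·ξ):
  R: 510.9 − 1(173.6) − 1(27.73) = 309.6
  M: 766.6 − 2(173.6) − 1(27.73) = 391.7
  V: 0 + 2(173.6) = 347.1
  Q: 0 + 2(27.73) = 55.45

347 kmol/h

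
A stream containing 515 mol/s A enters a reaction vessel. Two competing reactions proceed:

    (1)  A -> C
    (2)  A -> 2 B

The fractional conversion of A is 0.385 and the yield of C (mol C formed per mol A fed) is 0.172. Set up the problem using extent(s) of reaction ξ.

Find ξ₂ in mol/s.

ξ₂ = 110 mol/s

Yield of C: 1ξ₁ / 515 = 0.172 → ξ₁ = 88.58 mol/s.
Conversion of A: 1ξ₁ + 1ξ₂ = 0.385 × 515 = 198.3 → ξ₂ = 109.7 mol/s.
Outlet amounts (n = n₀ + Σ ν·ξ):
  A: 515 − 1(88.58) − 1(109.7) = 316.7
  C: 0 + 1(88.58) = 88.58
  B: 0 + 2(109.7) = 219.4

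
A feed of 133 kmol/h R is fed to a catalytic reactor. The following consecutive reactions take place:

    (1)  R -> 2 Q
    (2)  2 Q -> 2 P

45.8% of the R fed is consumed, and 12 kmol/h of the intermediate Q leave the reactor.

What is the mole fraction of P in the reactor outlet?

Conversion of R: R consumed = 1ξ₁ = 0.458 × 133 → ξ₁ = 60.91 kmol/h.
Q balance: n_Q = 0 + 2ξ₁ − 2ξ₂ = 12 → ξ₂ = (2·60.91 − 12)/2 = 54.91 kmol/h.
Outlet amounts (n = n₀ + Σ ν·ξ):
  R: 133 − 1(60.91) = 72.09
  Q: 0 + 2(60.91) − 2(54.91) = 12
  P: 0 + 2(54.91) = 109.8
Total out = 193.9 kmol/h; y_P = 109.8 / 193.9 = 0.5664.

0.566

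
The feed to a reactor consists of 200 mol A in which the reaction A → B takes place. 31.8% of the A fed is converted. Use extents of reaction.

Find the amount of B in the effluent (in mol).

63.6 mol

A reacted = 0.318 × 200 = 63.6 mol; ν_A = −1, so ξ = 63.6/1 = 63.6 mol.
Outlet amounts (n = n₀ + ν ξ):
  A: 200 − 1(63.6) = 136.4
  B: 0 + 1(63.6) = 63.6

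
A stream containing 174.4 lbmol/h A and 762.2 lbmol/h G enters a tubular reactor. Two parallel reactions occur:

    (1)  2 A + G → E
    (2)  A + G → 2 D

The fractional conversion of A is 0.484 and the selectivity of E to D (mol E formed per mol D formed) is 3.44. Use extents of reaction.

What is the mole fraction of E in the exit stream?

0.0459

Conversion of A: A consumed = 0.484 × 174.4 = 84.41 lbmol/h = 2ξ₁ + 1ξ₂.
Selectivity: 1ξ₁ / (2ξ₂) = 3.44 → ξ₁ = 6.88 ξ₂.
Substitute: (2·6.88 + 1) ξ₂ = 84.41 → ξ₂ = 5.719 lbmol/h, ξ₁ = 39.35 lbmol/h.
Outlet amounts (n = n₀ + Σ ν·ξ):
  A: 174.4 − 2(39.35) − 1(5.719) = 89.99
  G: 762.2 − 1(39.35) − 1(5.719) = 717.1
  E: 0 + 1(39.35) = 39.35
  D: 0 + 2(5.719) = 11.44
Total out = 857.9 lbmol/h; y_E = 39.35 / 857.9 = 0.04586.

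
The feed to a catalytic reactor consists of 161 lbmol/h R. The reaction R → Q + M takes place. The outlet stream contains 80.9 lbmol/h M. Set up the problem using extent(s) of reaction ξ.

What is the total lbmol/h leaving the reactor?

For M: n = n₀ + 1ξ → 80.9 = 0 + 1ξ, giving ξ = 80.9 lbmol/h.
Outlet amounts (n = n₀ + ν ξ):
  R: 161 − 1(80.9) = 80.1
  Q: 0 + 1(80.9) = 80.9
  M: 0 + 1(80.9) = 80.9
Total out = 80.1 + 80.9 + 80.9 = 241.9 lbmol/h.

242 lbmol/h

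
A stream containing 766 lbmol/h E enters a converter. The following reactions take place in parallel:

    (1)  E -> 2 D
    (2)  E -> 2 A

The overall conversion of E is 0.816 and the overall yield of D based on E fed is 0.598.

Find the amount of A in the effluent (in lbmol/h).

Yield of D: 2ξ₁ / 766 = 0.598 → ξ₁ = 229 lbmol/h.
Conversion of E: 1ξ₁ + 1ξ₂ = 0.816 × 766 = 625.1 → ξ₂ = 396 lbmol/h.
Outlet amounts (n = n₀ + Σ ν·ξ):
  E: 766 − 1(229) − 1(396) = 140.9
  D: 0 + 2(229) = 458.1
  A: 0 + 2(396) = 792

792 lbmol/h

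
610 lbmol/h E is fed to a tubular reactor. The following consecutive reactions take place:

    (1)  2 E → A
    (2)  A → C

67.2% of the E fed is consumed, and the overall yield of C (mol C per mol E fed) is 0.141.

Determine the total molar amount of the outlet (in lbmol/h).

405 lbmol/h

Conversion of E: E consumed = 2ξ₁ = 0.672 × 610 → ξ₁ = 205 lbmol/h.
Yield of C: 1ξ₂ / 610 = 0.141 → ξ₂ = 86.01 lbmol/h.
Outlet amounts (n = n₀ + Σ ν·ξ):
  E: 610 − 2(205) = 200.1
  A: 0 + 1(205) − 1(86.01) = 119
  C: 0 + 1(86.01) = 86.01
Total out = 200.1 + 119 + 86.01 = 405 lbmol/h.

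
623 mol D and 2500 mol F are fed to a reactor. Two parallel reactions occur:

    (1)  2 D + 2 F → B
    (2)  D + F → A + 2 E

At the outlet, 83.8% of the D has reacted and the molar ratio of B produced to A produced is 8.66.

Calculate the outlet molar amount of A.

Conversion of D: D consumed = 0.838 × 623 = 522.1 mol = 2ξ₁ + 1ξ₂.
Selectivity: 1ξ₁ / (1ξ₂) = 8.66 → ξ₁ = 8.66 ξ₂.
Substitute: (2·8.66 + 1) ξ₂ = 522.1 → ξ₂ = 28.5 mol, ξ₁ = 246.8 mol.
Outlet amounts (n = n₀ + Σ ν·ξ):
  D: 623 − 2(246.8) − 1(28.5) = 100.9
  F: 2500 − 2(246.8) − 1(28.5) = 1978
  B: 0 + 1(246.8) = 246.8
  A: 0 + 1(28.5) = 28.5
  E: 0 + 2(28.5) = 56.99

28.5 mol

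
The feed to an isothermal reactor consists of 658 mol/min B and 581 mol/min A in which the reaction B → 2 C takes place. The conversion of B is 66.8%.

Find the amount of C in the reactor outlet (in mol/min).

879 mol/min

B reacted = 0.668 × 658 = 439.5 mol/min; ν_B = −1, so ξ = 439.5/1 = 439.5 mol/min.
Outlet amounts (n = n₀ + ν ξ):
  B: 658 − 1(439.5) = 218.5
  C: 0 + 2(439.5) = 879.1
  A: 581 (inert)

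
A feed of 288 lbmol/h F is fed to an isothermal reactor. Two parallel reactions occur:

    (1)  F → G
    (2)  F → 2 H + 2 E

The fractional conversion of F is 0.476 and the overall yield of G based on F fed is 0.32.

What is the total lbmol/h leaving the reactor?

423 lbmol/h

Yield of G: 1ξ₁ / 288 = 0.32 → ξ₁ = 92.16 lbmol/h.
Conversion of F: 1ξ₁ + 1ξ₂ = 0.476 × 288 = 137.1 → ξ₂ = 44.93 lbmol/h.
Outlet amounts (n = n₀ + Σ ν·ξ):
  F: 288 − 1(92.16) − 1(44.93) = 150.9
  G: 0 + 1(92.16) = 92.16
  H: 0 + 2(44.93) = 89.86
  E: 0 + 2(44.93) = 89.86
Total out = 150.9 + 92.16 + 89.86 + 89.86 = 422.8 lbmol/h.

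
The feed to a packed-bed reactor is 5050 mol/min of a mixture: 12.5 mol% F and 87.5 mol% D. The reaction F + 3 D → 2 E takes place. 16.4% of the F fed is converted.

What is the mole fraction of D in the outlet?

0.848

F reacted = 0.164 × 631.2 = 103.5 mol/min; ν_F = −1, so ξ = 103.5/1 = 103.5 mol/min.
Outlet amounts (n = n₀ + ν ξ):
  F: 631.2 − 1(103.5) = 527.7
  D: 4419 − 3(103.5) = 4108
  E: 0 + 2(103.5) = 207.1
Total out = 4843 mol/min; y_D = 4108 / 4843 = 0.8483.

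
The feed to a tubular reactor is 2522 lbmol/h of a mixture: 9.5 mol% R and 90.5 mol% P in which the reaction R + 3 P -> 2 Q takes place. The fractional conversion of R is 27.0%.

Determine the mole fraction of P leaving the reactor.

R reacted = 0.27 × 239.6 = 64.69 lbmol/h; ν_R = −1, so ξ = 64.69/1 = 64.69 lbmol/h.
Outlet amounts (n = n₀ + ν ξ):
  R: 239.6 − 1(64.69) = 174.9
  P: 2282 − 3(64.69) = 2088
  Q: 0 + 2(64.69) = 129.4
Total out = 2393 lbmol/h; y_P = 2088 / 2393 = 0.8728.

0.873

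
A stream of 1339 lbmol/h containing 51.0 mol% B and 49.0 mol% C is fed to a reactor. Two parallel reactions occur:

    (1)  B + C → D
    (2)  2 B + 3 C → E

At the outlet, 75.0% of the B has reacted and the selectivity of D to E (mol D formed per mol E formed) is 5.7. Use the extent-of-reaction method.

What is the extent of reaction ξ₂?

ξ₂ = 66.5 lbmol/h

Conversion of B: B consumed = 0.75 × 682.9 = 512.2 lbmol/h = 1ξ₁ + 2ξ₂.
Selectivity: 1ξ₁ / (1ξ₂) = 5.7 → ξ₁ = 5.7 ξ₂.
Substitute: (1·5.7 + 2) ξ₂ = 512.2 → ξ₂ = 66.52 lbmol/h, ξ₁ = 379.1 lbmol/h.
Outlet amounts (n = n₀ + Σ ν·ξ):
  B: 682.9 − 1(379.1) − 2(66.52) = 170.7
  C: 656.1 − 1(379.1) − 3(66.52) = 77.43
  D: 0 + 1(379.1) = 379.1
  E: 0 + 1(66.52) = 66.52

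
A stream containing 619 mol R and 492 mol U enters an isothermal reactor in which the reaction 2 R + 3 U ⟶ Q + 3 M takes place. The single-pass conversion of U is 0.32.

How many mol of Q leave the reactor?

52.5 mol

U reacted = 0.32 × 492 = 157.4 mol; ν_U = −3, so ξ = 157.4/3 = 52.48 mol.
Outlet amounts (n = n₀ + ν ξ):
  R: 619 − 2(52.48) = 514
  U: 492 − 3(52.48) = 334.6
  Q: 0 + 1(52.48) = 52.48
  M: 0 + 3(52.48) = 157.4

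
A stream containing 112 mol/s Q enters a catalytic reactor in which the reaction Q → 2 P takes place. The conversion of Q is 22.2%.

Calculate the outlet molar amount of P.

Q reacted = 0.222 × 112 = 24.86 mol/s; ν_Q = −1, so ξ = 24.86/1 = 24.86 mol/s.
Outlet amounts (n = n₀ + ν ξ):
  Q: 112 − 1(24.86) = 87.14
  P: 0 + 2(24.86) = 49.73

49.7 mol/s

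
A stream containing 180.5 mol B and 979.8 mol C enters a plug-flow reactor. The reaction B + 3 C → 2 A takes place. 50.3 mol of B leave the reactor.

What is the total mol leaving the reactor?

For B: n = n₀ − 1ξ → 50.3 = 180.5 − 1ξ, giving ξ = 130.2 mol.
Outlet amounts (n = n₀ + ν ξ):
  B: 180.5 − 1(130.2) = 50.3
  C: 979.8 − 3(130.2) = 589.2
  A: 0 + 2(130.2) = 260.4
Total out = 50.3 + 589.2 + 260.4 = 899.9 mol.

900 mol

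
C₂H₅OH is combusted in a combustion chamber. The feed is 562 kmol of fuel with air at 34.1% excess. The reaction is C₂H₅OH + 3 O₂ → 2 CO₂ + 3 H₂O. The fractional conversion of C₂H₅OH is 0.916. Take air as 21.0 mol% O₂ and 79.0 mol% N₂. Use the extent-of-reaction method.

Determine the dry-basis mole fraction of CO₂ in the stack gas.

Stoichiometric O₂ = 3 × 562 = 1686 kmol; O₂ fed = 1686 × 1.341 = 2261 kmol.
N₂ fed = 2261 × 79/21 = 8505 kmol.
Fuel reacted = 0.916 × 562 → ξ = 514.8 kmol.
Outlet (n = n₀ + ν ξ):
  C₂H₅OH: 562 − 1(514.8) = 47.21
  O₂: 2261 − 3(514.8) = 716.5
  N₂: 8505 (inert)
  CO₂: 0 + 2(514.8) = 1030
  H₂O: 0 + 3(514.8) = 1544
Dry total = 10300 kmol; y_CO₂ (dry) = 1030 / 10300 = 0.09997.

0.1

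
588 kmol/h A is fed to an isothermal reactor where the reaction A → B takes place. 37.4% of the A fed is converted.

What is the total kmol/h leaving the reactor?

A reacted = 0.374 × 588 = 219.9 kmol/h; ν_A = −1, so ξ = 219.9/1 = 219.9 kmol/h.
Outlet amounts (n = n₀ + ν ξ):
  A: 588 − 1(219.9) = 368.1
  B: 0 + 1(219.9) = 219.9
Total out = 368.1 + 219.9 = 588 kmol/h.

588 kmol/h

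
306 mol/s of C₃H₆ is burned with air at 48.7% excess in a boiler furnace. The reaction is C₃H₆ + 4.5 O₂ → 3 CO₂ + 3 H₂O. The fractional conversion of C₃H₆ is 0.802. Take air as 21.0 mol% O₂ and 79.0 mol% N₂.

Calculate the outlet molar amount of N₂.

7700 mol/s

Stoichiometric O₂ = 4.5 × 306 = 1377 mol/s; O₂ fed = 1377 × 1.487 = 2048 mol/s.
N₂ fed = 2048 × 79/21 = 7703 mol/s.
Fuel reacted = 0.802 × 306 → ξ = 245.4 mol/s.
Outlet (n = n₀ + ν ξ):
  C₃H₆: 306 − 1(245.4) = 60.59
  O₂: 2048 − 4.5(245.4) = 943.2
  N₂: 7703 (inert)
  CO₂: 0 + 3(245.4) = 736.2
  H₂O: 0 + 3(245.4) = 736.2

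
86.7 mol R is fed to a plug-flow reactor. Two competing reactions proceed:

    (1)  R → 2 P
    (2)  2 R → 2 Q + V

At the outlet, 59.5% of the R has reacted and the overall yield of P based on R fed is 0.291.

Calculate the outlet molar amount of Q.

Yield of P: 2ξ₁ / 86.7 = 0.291 → ξ₁ = 12.61 mol.
Conversion of R: 1ξ₁ + 2ξ₂ = 0.595 × 86.7 = 51.59 → ξ₂ = 19.49 mol.
Outlet amounts (n = n₀ + Σ ν·ξ):
  R: 86.7 − 1(12.61) − 2(19.49) = 35.11
  P: 0 + 2(12.61) = 25.23
  Q: 0 + 2(19.49) = 38.97
  V: 0 + 1(19.49) = 19.49

39 mol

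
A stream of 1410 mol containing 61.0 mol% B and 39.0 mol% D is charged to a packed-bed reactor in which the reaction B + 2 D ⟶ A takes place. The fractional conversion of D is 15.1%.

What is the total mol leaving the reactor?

D reacted = 0.151 × 549.9 = 83.03 mol; ν_D = −2, so ξ = 83.03/2 = 41.52 mol.
Outlet amounts (n = n₀ + ν ξ):
  B: 860.1 − 1(41.52) = 818.6
  D: 549.9 − 2(41.52) = 466.9
  A: 0 + 1(41.52) = 41.52
Total out = 818.6 + 466.9 + 41.52 = 1327 mol.

1330 mol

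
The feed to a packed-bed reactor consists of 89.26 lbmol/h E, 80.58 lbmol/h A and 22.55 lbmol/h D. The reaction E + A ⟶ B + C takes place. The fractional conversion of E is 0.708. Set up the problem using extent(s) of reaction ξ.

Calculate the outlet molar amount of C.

63.2 lbmol/h

E reacted = 0.708 × 89.26 = 63.2 lbmol/h; ν_E = −1, so ξ = 63.2/1 = 63.2 lbmol/h.
Outlet amounts (n = n₀ + ν ξ):
  E: 89.26 − 1(63.2) = 26.06
  A: 80.58 − 1(63.2) = 17.38
  B: 0 + 1(63.2) = 63.2
  C: 0 + 1(63.2) = 63.2
  D: 22.55 (inert)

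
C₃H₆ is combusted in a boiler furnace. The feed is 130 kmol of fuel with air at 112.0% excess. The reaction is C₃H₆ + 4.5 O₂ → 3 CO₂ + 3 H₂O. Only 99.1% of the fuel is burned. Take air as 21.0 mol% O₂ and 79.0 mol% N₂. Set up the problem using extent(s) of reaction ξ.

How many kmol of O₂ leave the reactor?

660 kmol

Stoichiometric O₂ = 4.5 × 130 = 585 kmol; O₂ fed = 585 × 2.120 = 1240 kmol.
N₂ fed = 1240 × 79/21 = 4666 kmol.
Fuel reacted = 0.991 × 130 → ξ = 128.8 kmol.
Outlet (n = n₀ + ν ξ):
  C₃H₆: 130 − 1(128.8) = 1.17
  O₂: 1240 − 4.5(128.8) = 660.5
  N₂: 4666 (inert)
  CO₂: 0 + 3(128.8) = 386.5
  H₂O: 0 + 3(128.8) = 386.5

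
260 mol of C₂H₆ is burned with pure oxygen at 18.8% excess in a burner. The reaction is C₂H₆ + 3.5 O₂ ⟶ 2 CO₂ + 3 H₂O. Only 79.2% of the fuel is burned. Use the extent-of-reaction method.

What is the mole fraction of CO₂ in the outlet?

Stoichiometric O₂ = 3.5 × 260 = 910 mol; O₂ fed = 910 × 1.188 = 1081 mol.
Fuel reacted = 0.792 × 260 → ξ = 205.9 mol.
Outlet (n = n₀ + ν ξ):
  C₂H₆: 260 − 1(205.9) = 54.08
  O₂: 1081 − 3.5(205.9) = 360.4
  CO₂: 0 + 2(205.9) = 411.8
  H₂O: 0 + 3(205.9) = 617.8
Total out = 1444 mol; y_CO₂ = 411.8 / 1444 = 0.2852.

0.285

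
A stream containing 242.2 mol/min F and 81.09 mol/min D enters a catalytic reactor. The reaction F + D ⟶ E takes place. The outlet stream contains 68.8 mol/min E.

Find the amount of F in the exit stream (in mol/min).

For E: n = n₀ + 1ξ → 68.8 = 0 + 1ξ, giving ξ = 68.8 mol/min.
Outlet amounts (n = n₀ + ν ξ):
  F: 242.2 − 1(68.8) = 173.4
  D: 81.09 − 1(68.8) = 12.29
  E: 0 + 1(68.8) = 68.8

173 mol/min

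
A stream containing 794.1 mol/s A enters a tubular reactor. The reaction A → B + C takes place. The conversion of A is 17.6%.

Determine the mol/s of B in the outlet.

140 mol/s

A reacted = 0.176 × 794.1 = 139.8 mol/s; ν_A = −1, so ξ = 139.8/1 = 139.8 mol/s.
Outlet amounts (n = n₀ + ν ξ):
  A: 794.1 − 1(139.8) = 654.3
  B: 0 + 1(139.8) = 139.8
  C: 0 + 1(139.8) = 139.8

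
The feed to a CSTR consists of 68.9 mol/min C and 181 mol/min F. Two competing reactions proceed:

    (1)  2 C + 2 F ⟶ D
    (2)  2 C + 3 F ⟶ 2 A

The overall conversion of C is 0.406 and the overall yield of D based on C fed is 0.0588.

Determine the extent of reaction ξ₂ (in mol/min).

Yield of D: 1ξ₁ / 68.9 = 0.0588 → ξ₁ = 4.051 mol/min.
Conversion of C: 2ξ₁ + 2ξ₂ = 0.406 × 68.9 = 27.97 → ξ₂ = 9.935 mol/min.
Outlet amounts (n = n₀ + Σ ν·ξ):
  C: 68.9 − 2(4.051) − 2(9.935) = 40.93
  F: 181 − 2(4.051) − 3(9.935) = 143.1
  D: 0 + 1(4.051) = 4.051
  A: 0 + 2(9.935) = 19.87

ξ₂ = 9.94 mol/min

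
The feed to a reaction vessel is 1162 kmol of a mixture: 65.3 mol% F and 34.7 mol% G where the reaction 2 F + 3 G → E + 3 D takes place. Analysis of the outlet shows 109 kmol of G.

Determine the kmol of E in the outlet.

98.1 kmol

For G: n = n₀ − 3ξ → 109 = 403.2 − 3ξ, giving ξ = 98.07 kmol.
Outlet amounts (n = n₀ + ν ξ):
  F: 758.8 − 2(98.07) = 562.6
  G: 403.2 − 3(98.07) = 109
  E: 0 + 1(98.07) = 98.07
  D: 0 + 3(98.07) = 294.2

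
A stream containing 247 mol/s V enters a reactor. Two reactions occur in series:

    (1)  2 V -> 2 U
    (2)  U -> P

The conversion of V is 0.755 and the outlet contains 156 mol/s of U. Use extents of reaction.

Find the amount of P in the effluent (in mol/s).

30.5 mol/s

Conversion of V: V consumed = 2ξ₁ = 0.755 × 247 → ξ₁ = 93.24 mol/s.
U balance: n_U = 0 + 2ξ₁ − 1ξ₂ = 156 → ξ₂ = (2·93.24 − 156)/1 = 30.49 mol/s.
Outlet amounts (n = n₀ + Σ ν·ξ):
  V: 247 − 2(93.24) = 60.51
  U: 0 + 2(93.24) − 1(30.49) = 156
  P: 0 + 1(30.49) = 30.49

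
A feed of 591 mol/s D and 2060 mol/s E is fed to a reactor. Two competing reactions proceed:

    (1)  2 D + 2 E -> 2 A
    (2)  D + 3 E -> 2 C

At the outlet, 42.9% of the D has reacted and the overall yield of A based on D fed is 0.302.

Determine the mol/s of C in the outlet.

150 mol/s

Yield of A: 2ξ₁ / 591 = 0.302 → ξ₁ = 89.24 mol/s.
Conversion of D: 2ξ₁ + 1ξ₂ = 0.429 × 591 = 253.5 → ξ₂ = 75.06 mol/s.
Outlet amounts (n = n₀ + Σ ν·ξ):
  D: 591 − 2(89.24) − 1(75.06) = 337.5
  E: 2060 − 2(89.24) − 3(75.06) = 1656
  A: 0 + 2(89.24) = 178.5
  C: 0 + 2(75.06) = 150.1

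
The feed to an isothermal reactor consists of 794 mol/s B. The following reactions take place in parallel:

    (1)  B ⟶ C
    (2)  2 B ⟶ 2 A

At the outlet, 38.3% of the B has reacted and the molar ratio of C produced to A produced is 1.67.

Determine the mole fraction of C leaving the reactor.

Conversion of B: B consumed = 0.383 × 794 = 304.1 mol/s = 1ξ₁ + 2ξ₂.
Selectivity: 1ξ₁ / (2ξ₂) = 1.67 → ξ₁ = 3.34 ξ₂.
Substitute: (1·3.34 + 2) ξ₂ = 304.1 → ξ₂ = 56.95 mol/s, ξ₁ = 190.2 mol/s.
Outlet amounts (n = n₀ + Σ ν·ξ):
  B: 794 − 1(190.2) − 2(56.95) = 489.9
  C: 0 + 1(190.2) = 190.2
  A: 0 + 2(56.95) = 113.9
Total out = 794 mol/s; y_C = 190.2 / 794 = 0.2396.

0.24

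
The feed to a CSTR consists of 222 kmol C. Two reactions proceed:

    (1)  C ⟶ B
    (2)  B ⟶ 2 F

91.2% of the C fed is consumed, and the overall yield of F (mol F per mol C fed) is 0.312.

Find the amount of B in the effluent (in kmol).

168 kmol

Conversion of C: C consumed = 1ξ₁ = 0.912 × 222 → ξ₁ = 202.5 kmol.
Yield of F: 2ξ₂ / 222 = 0.312 → ξ₂ = 34.63 kmol.
Outlet amounts (n = n₀ + Σ ν·ξ):
  C: 222 − 1(202.5) = 19.54
  B: 0 + 1(202.5) − 1(34.63) = 167.8
  F: 0 + 2(34.63) = 69.26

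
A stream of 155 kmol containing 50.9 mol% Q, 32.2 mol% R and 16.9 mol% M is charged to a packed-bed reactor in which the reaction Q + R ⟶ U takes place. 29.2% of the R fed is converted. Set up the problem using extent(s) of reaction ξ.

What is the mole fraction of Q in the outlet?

R reacted = 0.292 × 49.91 = 14.57 kmol; ν_R = −1, so ξ = 14.57/1 = 14.57 kmol.
Outlet amounts (n = n₀ + ν ξ):
  Q: 78.89 − 1(14.57) = 64.32
  R: 49.91 − 1(14.57) = 35.34
  U: 0 + 1(14.57) = 14.57
  M: 26.2 (inert)
Total out = 140.4 kmol; y_Q = 64.32 / 140.4 = 0.458.

0.458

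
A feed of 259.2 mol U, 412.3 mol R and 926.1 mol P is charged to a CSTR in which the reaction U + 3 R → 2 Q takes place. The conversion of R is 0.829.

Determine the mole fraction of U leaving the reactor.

0.106

R reacted = 0.829 × 412.3 = 341.8 mol; ν_R = −3, so ξ = 341.8/3 = 113.9 mol.
Outlet amounts (n = n₀ + ν ξ):
  U: 259.2 − 1(113.9) = 145.3
  R: 412.3 − 3(113.9) = 70.5
  Q: 0 + 2(113.9) = 227.9
  P: 926.1 (inert)
Total out = 1370 mol; y_U = 145.3 / 1370 = 0.1061.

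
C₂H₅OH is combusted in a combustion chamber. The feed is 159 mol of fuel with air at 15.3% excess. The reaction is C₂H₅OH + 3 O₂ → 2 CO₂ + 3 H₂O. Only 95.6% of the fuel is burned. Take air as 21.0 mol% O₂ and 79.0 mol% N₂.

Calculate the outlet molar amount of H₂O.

456 mol

Stoichiometric O₂ = 3 × 159 = 477 mol; O₂ fed = 477 × 1.153 = 550 mol.
N₂ fed = 550 × 79/21 = 2069 mol.
Fuel reacted = 0.956 × 159 → ξ = 152 mol.
Outlet (n = n₀ + ν ξ):
  C₂H₅OH: 159 − 1(152) = 6.996
  O₂: 550 − 3(152) = 93.97
  N₂: 2069 (inert)
  CO₂: 0 + 2(152) = 304
  H₂O: 0 + 3(152) = 456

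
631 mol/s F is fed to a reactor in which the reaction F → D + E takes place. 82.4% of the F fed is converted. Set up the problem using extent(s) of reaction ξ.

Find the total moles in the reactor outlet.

1150 mol/s

F reacted = 0.824 × 631 = 519.9 mol/s; ν_F = −1, so ξ = 519.9/1 = 519.9 mol/s.
Outlet amounts (n = n₀ + ν ξ):
  F: 631 − 1(519.9) = 111.1
  D: 0 + 1(519.9) = 519.9
  E: 0 + 1(519.9) = 519.9
Total out = 111.1 + 519.9 + 519.9 = 1151 mol/s.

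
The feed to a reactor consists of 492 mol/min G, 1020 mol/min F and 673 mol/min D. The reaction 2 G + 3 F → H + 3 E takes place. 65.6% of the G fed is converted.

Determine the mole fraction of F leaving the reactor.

0.265

G reacted = 0.656 × 492 = 322.8 mol/min; ν_G = −2, so ξ = 322.8/2 = 161.4 mol/min.
Outlet amounts (n = n₀ + ν ξ):
  G: 492 − 2(161.4) = 169.2
  F: 1020 − 3(161.4) = 535.9
  H: 0 + 1(161.4) = 161.4
  E: 0 + 3(161.4) = 484.1
  D: 673 (inert)
Total out = 2024 mol/min; y_F = 535.9 / 2024 = 0.2648.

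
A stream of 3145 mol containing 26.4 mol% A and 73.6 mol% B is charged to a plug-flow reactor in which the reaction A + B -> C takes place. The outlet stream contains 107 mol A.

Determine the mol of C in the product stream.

For A: n = n₀ − 1ξ → 107 = 830.3 − 1ξ, giving ξ = 723.3 mol.
Outlet amounts (n = n₀ + ν ξ):
  A: 830.3 − 1(723.3) = 107
  B: 2315 − 1(723.3) = 1591
  C: 0 + 1(723.3) = 723.3

723 mol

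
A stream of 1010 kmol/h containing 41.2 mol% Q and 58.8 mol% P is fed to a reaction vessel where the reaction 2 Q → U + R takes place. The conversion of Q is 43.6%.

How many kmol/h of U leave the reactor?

Q reacted = 0.436 × 416.1 = 181.4 kmol/h; ν_Q = −2, so ξ = 181.4/2 = 90.71 kmol/h.
Outlet amounts (n = n₀ + ν ξ):
  Q: 416.1 − 2(90.71) = 234.7
  U: 0 + 1(90.71) = 90.71
  R: 0 + 1(90.71) = 90.71
  P: 593.9 (inert)

90.7 kmol/h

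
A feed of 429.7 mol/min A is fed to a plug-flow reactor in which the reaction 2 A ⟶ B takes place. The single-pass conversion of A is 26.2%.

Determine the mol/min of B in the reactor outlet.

56.3 mol/min

A reacted = 0.262 × 429.7 = 112.6 mol/min; ν_A = −2, so ξ = 112.6/2 = 56.29 mol/min.
Outlet amounts (n = n₀ + ν ξ):
  A: 429.7 − 2(56.29) = 317.1
  B: 0 + 1(56.29) = 56.29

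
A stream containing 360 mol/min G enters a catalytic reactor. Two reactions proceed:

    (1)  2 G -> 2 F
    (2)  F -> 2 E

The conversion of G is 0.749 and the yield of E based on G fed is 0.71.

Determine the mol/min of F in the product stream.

Conversion of G: G consumed = 2ξ₁ = 0.749 × 360 → ξ₁ = 134.8 mol/min.
Yield of E: 2ξ₂ / 360 = 0.71 → ξ₂ = 127.8 mol/min.
Outlet amounts (n = n₀ + Σ ν·ξ):
  G: 360 − 2(134.8) = 90.36
  F: 0 + 2(134.8) − 1(127.8) = 141.8
  E: 0 + 2(127.8) = 255.6

142 mol/min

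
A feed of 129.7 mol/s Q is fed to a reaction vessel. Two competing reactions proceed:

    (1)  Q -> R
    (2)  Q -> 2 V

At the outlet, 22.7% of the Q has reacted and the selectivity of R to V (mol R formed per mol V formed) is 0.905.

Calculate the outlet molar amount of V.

Conversion of Q: Q consumed = 0.227 × 129.7 = 29.44 mol/s = 1ξ₁ + 1ξ₂.
Selectivity: 1ξ₁ / (2ξ₂) = 0.905 → ξ₁ = 1.81 ξ₂.
Substitute: (1·1.81 + 1) ξ₂ = 29.44 → ξ₂ = 10.48 mol/s, ξ₁ = 18.96 mol/s.
Outlet amounts (n = n₀ + Σ ν·ξ):
  Q: 129.7 − 1(18.96) − 1(10.48) = 100.3
  R: 0 + 1(18.96) = 18.96
  V: 0 + 2(10.48) = 20.96

21 mol/s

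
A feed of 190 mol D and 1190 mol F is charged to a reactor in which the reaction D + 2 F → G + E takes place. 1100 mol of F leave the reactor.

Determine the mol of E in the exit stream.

45 mol

For F: n = n₀ − 2ξ → 1100 = 1190 − 2ξ, giving ξ = 45 mol.
Outlet amounts (n = n₀ + ν ξ):
  D: 190 − 1(45) = 145
  F: 1190 − 2(45) = 1100
  G: 0 + 1(45) = 45
  E: 0 + 1(45) = 45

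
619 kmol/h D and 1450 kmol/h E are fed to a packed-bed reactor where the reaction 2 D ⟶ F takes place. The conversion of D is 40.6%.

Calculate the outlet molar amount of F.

126 kmol/h

D reacted = 0.406 × 619 = 251.3 kmol/h; ν_D = −2, so ξ = 251.3/2 = 125.7 kmol/h.
Outlet amounts (n = n₀ + ν ξ):
  D: 619 − 2(125.7) = 367.7
  F: 0 + 1(125.7) = 125.7
  E: 1450 (inert)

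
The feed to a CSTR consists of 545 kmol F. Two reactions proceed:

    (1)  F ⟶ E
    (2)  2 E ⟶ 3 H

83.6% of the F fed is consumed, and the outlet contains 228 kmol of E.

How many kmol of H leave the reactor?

341 kmol

Conversion of F: F consumed = 1ξ₁ = 0.836 × 545 → ξ₁ = 455.6 kmol.
E balance: n_E = 0 + 1ξ₁ − 2ξ₂ = 228 → ξ₂ = (1·455.6 − 228)/2 = 113.8 kmol.
Outlet amounts (n = n₀ + Σ ν·ξ):
  F: 545 − 1(455.6) = 89.38
  E: 0 + 1(455.6) − 2(113.8) = 228
  H: 0 + 3(113.8) = 341.4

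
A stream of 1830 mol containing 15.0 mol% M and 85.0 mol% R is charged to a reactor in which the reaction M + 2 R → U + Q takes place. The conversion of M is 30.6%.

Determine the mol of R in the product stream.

1390 mol

M reacted = 0.306 × 274.5 = 84 mol; ν_M = −1, so ξ = 84/1 = 84 mol.
Outlet amounts (n = n₀ + ν ξ):
  M: 274.5 − 1(84) = 190.5
  R: 1556 − 2(84) = 1388
  U: 0 + 1(84) = 84
  Q: 0 + 1(84) = 84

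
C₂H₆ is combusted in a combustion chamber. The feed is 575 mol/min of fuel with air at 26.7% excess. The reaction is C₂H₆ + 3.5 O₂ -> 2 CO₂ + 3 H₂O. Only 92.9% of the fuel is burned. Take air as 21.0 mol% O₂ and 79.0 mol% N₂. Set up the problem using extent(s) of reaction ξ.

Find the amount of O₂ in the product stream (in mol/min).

Stoichiometric O₂ = 3.5 × 575 = 2012 mol/min; O₂ fed = 2012 × 1.267 = 2550 mol/min.
N₂ fed = 2550 × 79/21 = 9592 mol/min.
Fuel reacted = 0.929 × 575 → ξ = 534.2 mol/min.
Outlet (n = n₀ + ν ξ):
  C₂H₆: 575 − 1(534.2) = 40.82
  O₂: 2550 − 3.5(534.2) = 680.2
  N₂: 9592 (inert)
  CO₂: 0 + 2(534.2) = 1068
  H₂O: 0 + 3(534.2) = 1603

680 mol/min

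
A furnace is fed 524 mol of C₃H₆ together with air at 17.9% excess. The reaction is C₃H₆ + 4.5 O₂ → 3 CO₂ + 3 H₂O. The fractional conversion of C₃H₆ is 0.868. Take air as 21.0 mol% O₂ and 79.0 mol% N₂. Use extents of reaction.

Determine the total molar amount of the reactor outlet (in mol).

14000 mol

Stoichiometric O₂ = 4.5 × 524 = 2358 mol; O₂ fed = 2358 × 1.179 = 2780 mol.
N₂ fed = 2780 × 79/21 = 10460 mol.
Fuel reacted = 0.868 × 524 → ξ = 454.8 mol.
Outlet (n = n₀ + ν ξ):
  C₃H₆: 524 − 1(454.8) = 69.17
  O₂: 2780 − 4.5(454.8) = 733.3
  N₂: 10460 (inert)
  CO₂: 0 + 3(454.8) = 1364
  H₂O: 0 + 3(454.8) = 1364
Total out = 69.17 + 733.3 + 10460 + 1364 + 1364 = 13990 mol.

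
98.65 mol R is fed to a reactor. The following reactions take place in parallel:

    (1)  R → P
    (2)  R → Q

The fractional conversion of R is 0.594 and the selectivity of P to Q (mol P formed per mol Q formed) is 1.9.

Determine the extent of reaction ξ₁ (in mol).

ξ₁ = 38.4 mol

Conversion of R: R consumed = 0.594 × 98.65 = 58.6 mol = 1ξ₁ + 1ξ₂.
Selectivity: 1ξ₁ / (1ξ₂) = 1.9 → ξ₁ = 1.9 ξ₂.
Substitute: (1·1.9 + 1) ξ₂ = 58.6 → ξ₂ = 20.21 mol, ξ₁ = 38.39 mol.
Outlet amounts (n = n₀ + Σ ν·ξ):
  R: 98.65 − 1(38.39) − 1(20.21) = 40.05
  P: 0 + 1(38.39) = 38.39
  Q: 0 + 1(20.21) = 20.21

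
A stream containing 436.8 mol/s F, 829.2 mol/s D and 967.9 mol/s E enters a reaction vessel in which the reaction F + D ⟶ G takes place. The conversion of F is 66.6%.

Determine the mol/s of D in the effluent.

F reacted = 0.666 × 436.8 = 290.9 mol/s; ν_F = −1, so ξ = 290.9/1 = 290.9 mol/s.
Outlet amounts (n = n₀ + ν ξ):
  F: 436.8 − 1(290.9) = 145.9
  D: 829.2 − 1(290.9) = 538.3
  G: 0 + 1(290.9) = 290.9
  E: 967.9 (inert)

538 mol/s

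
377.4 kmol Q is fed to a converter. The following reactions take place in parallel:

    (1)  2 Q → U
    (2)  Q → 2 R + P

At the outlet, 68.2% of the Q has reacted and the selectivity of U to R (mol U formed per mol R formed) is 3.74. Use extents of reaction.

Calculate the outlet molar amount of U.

Conversion of Q: Q consumed = 0.682 × 377.4 = 257.4 kmol = 2ξ₁ + 1ξ₂.
Selectivity: 1ξ₁ / (2ξ₂) = 3.74 → ξ₁ = 7.48 ξ₂.
Substitute: (2·7.48 + 1) ξ₂ = 257.4 → ξ₂ = 16.13 kmol, ξ₁ = 120.6 kmol.
Outlet amounts (n = n₀ + Σ ν·ξ):
  Q: 377.4 − 2(120.6) − 1(16.13) = 120
  U: 0 + 1(120.6) = 120.6
  R: 0 + 2(16.13) = 32.25
  P: 0 + 1(16.13) = 16.13

121 kmol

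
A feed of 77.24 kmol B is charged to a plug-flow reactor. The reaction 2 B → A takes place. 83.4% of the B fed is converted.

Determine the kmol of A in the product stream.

B reacted = 0.834 × 77.24 = 64.42 kmol; ν_B = −2, so ξ = 64.42/2 = 32.21 kmol.
Outlet amounts (n = n₀ + ν ξ):
  B: 77.24 − 2(32.21) = 12.82
  A: 0 + 1(32.21) = 32.21

32.2 kmol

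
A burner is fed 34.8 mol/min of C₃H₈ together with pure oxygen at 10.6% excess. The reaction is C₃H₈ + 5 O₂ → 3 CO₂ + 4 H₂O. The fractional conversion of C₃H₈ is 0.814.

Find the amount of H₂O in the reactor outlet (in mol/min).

Stoichiometric O₂ = 5 × 34.8 = 174 mol/min; O₂ fed = 174 × 1.106 = 192.4 mol/min.
Fuel reacted = 0.814 × 34.8 → ξ = 28.33 mol/min.
Outlet (n = n₀ + ν ξ):
  C₃H₈: 34.8 − 1(28.33) = 6.473
  O₂: 192.4 − 5(28.33) = 50.81
  CO₂: 0 + 3(28.33) = 84.98
  H₂O: 0 + 4(28.33) = 113.3

113 mol/min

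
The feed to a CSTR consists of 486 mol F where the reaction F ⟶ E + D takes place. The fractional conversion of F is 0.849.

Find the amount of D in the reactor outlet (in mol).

413 mol

F reacted = 0.849 × 486 = 412.6 mol; ν_F = −1, so ξ = 412.6/1 = 412.6 mol.
Outlet amounts (n = n₀ + ν ξ):
  F: 486 − 1(412.6) = 73.39
  E: 0 + 1(412.6) = 412.6
  D: 0 + 1(412.6) = 412.6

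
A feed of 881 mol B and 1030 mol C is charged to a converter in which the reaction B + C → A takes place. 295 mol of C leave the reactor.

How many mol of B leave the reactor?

146 mol

For C: n = n₀ − 1ξ → 295 = 1030 − 1ξ, giving ξ = 735 mol.
Outlet amounts (n = n₀ + ν ξ):
  B: 881 − 1(735) = 146
  C: 1030 − 1(735) = 295
  A: 0 + 1(735) = 735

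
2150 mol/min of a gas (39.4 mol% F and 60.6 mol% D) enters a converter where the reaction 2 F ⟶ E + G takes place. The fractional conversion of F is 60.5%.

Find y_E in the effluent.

F reacted = 0.605 × 847.1 = 512.5 mol/min; ν_F = −2, so ξ = 512.5/2 = 256.2 mol/min.
Outlet amounts (n = n₀ + ν ξ):
  F: 847.1 − 2(256.2) = 334.6
  E: 0 + 1(256.2) = 256.2
  G: 0 + 1(256.2) = 256.2
  D: 1303 (inert)
Total out = 2150 mol/min; y_E = 256.2 / 2150 = 0.1192.

0.119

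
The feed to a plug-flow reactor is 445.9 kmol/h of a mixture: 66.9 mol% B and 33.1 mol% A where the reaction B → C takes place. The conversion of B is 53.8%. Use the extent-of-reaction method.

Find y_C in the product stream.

B reacted = 0.538 × 298.3 = 160.5 kmol/h; ν_B = −1, so ξ = 160.5/1 = 160.5 kmol/h.
Outlet amounts (n = n₀ + ν ξ):
  B: 298.3 − 1(160.5) = 137.8
  C: 0 + 1(160.5) = 160.5
  A: 147.6 (inert)
Total out = 445.9 kmol/h; y_C = 160.5 / 445.9 = 0.3599.

0.36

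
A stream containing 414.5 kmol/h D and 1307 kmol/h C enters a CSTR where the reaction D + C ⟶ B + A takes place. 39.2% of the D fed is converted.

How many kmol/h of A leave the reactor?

D reacted = 0.392 × 414.5 = 162.5 kmol/h; ν_D = −1, so ξ = 162.5/1 = 162.5 kmol/h.
Outlet amounts (n = n₀ + ν ξ):
  D: 414.5 − 1(162.5) = 252
  C: 1307 − 1(162.5) = 1145
  B: 0 + 1(162.5) = 162.5
  A: 0 + 1(162.5) = 162.5

162 kmol/h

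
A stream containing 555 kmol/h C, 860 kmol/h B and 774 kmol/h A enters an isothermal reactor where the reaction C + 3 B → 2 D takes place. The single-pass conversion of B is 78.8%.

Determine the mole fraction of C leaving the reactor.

B reacted = 0.788 × 860 = 677.7 kmol/h; ν_B = −3, so ξ = 677.7/3 = 225.9 kmol/h.
Outlet amounts (n = n₀ + ν ξ):
  C: 555 − 1(225.9) = 329.1
  B: 860 − 3(225.9) = 182.3
  D: 0 + 2(225.9) = 451.8
  A: 774 (inert)
Total out = 1737 kmol/h; y_C = 329.1 / 1737 = 0.1894.

0.189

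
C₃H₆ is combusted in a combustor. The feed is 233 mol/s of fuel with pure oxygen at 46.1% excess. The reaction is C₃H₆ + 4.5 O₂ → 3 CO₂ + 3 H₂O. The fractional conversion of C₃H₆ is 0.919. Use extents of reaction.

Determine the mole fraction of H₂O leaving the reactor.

Stoichiometric O₂ = 4.5 × 233 = 1048 mol/s; O₂ fed = 1048 × 1.461 = 1532 mol/s.
Fuel reacted = 0.919 × 233 → ξ = 214.1 mol/s.
Outlet (n = n₀ + ν ξ):
  C₃H₆: 233 − 1(214.1) = 18.87
  O₂: 1532 − 4.5(214.1) = 568.3
  CO₂: 0 + 3(214.1) = 642.4
  H₂O: 0 + 3(214.1) = 642.4
Total out = 1872 mol/s; y_H₂O = 642.4 / 1872 = 0.3432.

0.343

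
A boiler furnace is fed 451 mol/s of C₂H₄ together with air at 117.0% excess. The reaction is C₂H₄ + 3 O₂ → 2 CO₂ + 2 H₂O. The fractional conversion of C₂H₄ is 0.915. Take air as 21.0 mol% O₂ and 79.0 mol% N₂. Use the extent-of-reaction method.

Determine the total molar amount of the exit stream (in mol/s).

Stoichiometric O₂ = 3 × 451 = 1353 mol/s; O₂ fed = 1353 × 2.170 = 2936 mol/s.
N₂ fed = 2936 × 79/21 = 11040 mol/s.
Fuel reacted = 0.915 × 451 → ξ = 412.7 mol/s.
Outlet (n = n₀ + ν ξ):
  C₂H₄: 451 − 1(412.7) = 38.33
  O₂: 2936 − 3(412.7) = 1698
  N₂: 11040 (inert)
  CO₂: 0 + 2(412.7) = 825.3
  H₂O: 0 + 2(412.7) = 825.3
Total out = 38.33 + 1698 + 11040 + 825.3 + 825.3 = 14430 mol/s.

14400 mol/s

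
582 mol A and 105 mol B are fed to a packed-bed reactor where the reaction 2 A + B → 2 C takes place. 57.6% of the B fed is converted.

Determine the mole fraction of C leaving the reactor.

0.193

B reacted = 0.576 × 105 = 60.48 mol; ν_B = −1, so ξ = 60.48/1 = 60.48 mol.
Outlet amounts (n = n₀ + ν ξ):
  A: 582 − 2(60.48) = 461
  B: 105 − 1(60.48) = 44.52
  C: 0 + 2(60.48) = 121
Total out = 626.5 mol; y_C = 121 / 626.5 = 0.1931.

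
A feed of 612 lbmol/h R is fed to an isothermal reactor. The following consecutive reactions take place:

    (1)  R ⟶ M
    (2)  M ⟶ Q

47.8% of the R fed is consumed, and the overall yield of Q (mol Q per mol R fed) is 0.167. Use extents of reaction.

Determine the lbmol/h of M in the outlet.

Conversion of R: R consumed = 1ξ₁ = 0.478 × 612 → ξ₁ = 292.5 lbmol/h.
Yield of Q: 1ξ₂ / 612 = 0.167 → ξ₂ = 102.2 lbmol/h.
Outlet amounts (n = n₀ + Σ ν·ξ):
  R: 612 − 1(292.5) = 319.5
  M: 0 + 1(292.5) − 1(102.2) = 190.3
  Q: 0 + 1(102.2) = 102.2

190 lbmol/h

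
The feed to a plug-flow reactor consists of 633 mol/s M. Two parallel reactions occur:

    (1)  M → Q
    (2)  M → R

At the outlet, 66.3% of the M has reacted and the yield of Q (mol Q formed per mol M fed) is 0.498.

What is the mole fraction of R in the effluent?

Yield of Q: 1ξ₁ / 633 = 0.498 → ξ₁ = 315.2 mol/s.
Conversion of M: 1ξ₁ + 1ξ₂ = 0.663 × 633 = 419.7 → ξ₂ = 104.4 mol/s.
Outlet amounts (n = n₀ + Σ ν·ξ):
  M: 633 − 1(315.2) − 1(104.4) = 213.3
  Q: 0 + 1(315.2) = 315.2
  R: 0 + 1(104.4) = 104.4
Total out = 633 mol/s; y_R = 104.4 / 633 = 0.165.

0.165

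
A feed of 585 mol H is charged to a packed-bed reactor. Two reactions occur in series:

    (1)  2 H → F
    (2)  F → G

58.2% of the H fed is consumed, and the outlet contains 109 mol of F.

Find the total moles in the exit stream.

Conversion of H: H consumed = 2ξ₁ = 0.582 × 585 → ξ₁ = 170.2 mol.
F balance: n_F = 0 + 1ξ₁ − 1ξ₂ = 109 → ξ₂ = (1·170.2 − 109)/1 = 61.23 mol.
Outlet amounts (n = n₀ + Σ ν·ξ):
  H: 585 − 2(170.2) = 244.5
  F: 0 + 1(170.2) − 1(61.23) = 109
  G: 0 + 1(61.23) = 61.23
Total out = 244.5 + 109 + 61.23 = 414.8 mol.

415 mol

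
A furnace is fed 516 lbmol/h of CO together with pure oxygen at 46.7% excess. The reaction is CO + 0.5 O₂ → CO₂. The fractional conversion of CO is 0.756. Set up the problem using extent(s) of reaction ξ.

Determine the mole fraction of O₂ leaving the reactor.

Stoichiometric O₂ = 0.5 × 516 = 258 lbmol/h; O₂ fed = 258 × 1.467 = 378.5 lbmol/h.
Fuel reacted = 0.756 × 516 → ξ = 390.1 lbmol/h.
Outlet (n = n₀ + ν ξ):
  CO: 516 − 1(390.1) = 125.9
  O₂: 378.5 − 0.5(390.1) = 183.4
  CO₂: 0 + 1(390.1) = 390.1
Total out = 699.4 lbmol/h; y_O₂ = 183.4 / 699.4 = 0.2623.

0.262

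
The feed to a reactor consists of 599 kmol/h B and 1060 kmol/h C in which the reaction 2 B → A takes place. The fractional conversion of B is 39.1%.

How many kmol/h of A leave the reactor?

117 kmol/h

B reacted = 0.391 × 599 = 234.2 kmol/h; ν_B = −2, so ξ = 234.2/2 = 117.1 kmol/h.
Outlet amounts (n = n₀ + ν ξ):
  B: 599 − 2(117.1) = 364.8
  A: 0 + 1(117.1) = 117.1
  C: 1060 (inert)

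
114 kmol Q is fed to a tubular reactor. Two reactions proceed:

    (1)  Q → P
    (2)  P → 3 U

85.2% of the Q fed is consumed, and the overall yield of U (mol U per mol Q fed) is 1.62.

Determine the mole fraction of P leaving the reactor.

Conversion of Q: Q consumed = 1ξ₁ = 0.852 × 114 → ξ₁ = 97.13 kmol.
Yield of U: 3ξ₂ / 114 = 1.62 → ξ₂ = 61.56 kmol.
Outlet amounts (n = n₀ + Σ ν·ξ):
  Q: 114 − 1(97.13) = 16.87
  P: 0 + 1(97.13) − 1(61.56) = 35.57
  U: 0 + 3(61.56) = 184.7
Total out = 237.1 kmol; y_P = 35.57 / 237.1 = 0.15.

0.15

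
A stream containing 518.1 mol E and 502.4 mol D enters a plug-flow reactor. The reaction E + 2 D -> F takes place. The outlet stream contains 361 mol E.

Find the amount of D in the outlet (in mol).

For E: n = n₀ − 1ξ → 361 = 518.1 − 1ξ, giving ξ = 157.1 mol.
Outlet amounts (n = n₀ + ν ξ):
  E: 518.1 − 1(157.1) = 361
  D: 502.4 − 2(157.1) = 188.2
  F: 0 + 1(157.1) = 157.1

188 mol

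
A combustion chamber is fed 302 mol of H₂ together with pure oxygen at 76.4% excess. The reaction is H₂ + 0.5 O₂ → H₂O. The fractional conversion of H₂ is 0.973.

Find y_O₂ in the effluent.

0.283

Stoichiometric O₂ = 0.5 × 302 = 151 mol; O₂ fed = 151 × 1.764 = 266.4 mol.
Fuel reacted = 0.973 × 302 → ξ = 293.8 mol.
Outlet (n = n₀ + ν ξ):
  H₂: 302 − 1(293.8) = 8.154
  O₂: 266.4 − 0.5(293.8) = 119.4
  H₂O: 0 + 1(293.8) = 293.8
Total out = 421.4 mol; y_O₂ = 119.4 / 421.4 = 0.2834.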